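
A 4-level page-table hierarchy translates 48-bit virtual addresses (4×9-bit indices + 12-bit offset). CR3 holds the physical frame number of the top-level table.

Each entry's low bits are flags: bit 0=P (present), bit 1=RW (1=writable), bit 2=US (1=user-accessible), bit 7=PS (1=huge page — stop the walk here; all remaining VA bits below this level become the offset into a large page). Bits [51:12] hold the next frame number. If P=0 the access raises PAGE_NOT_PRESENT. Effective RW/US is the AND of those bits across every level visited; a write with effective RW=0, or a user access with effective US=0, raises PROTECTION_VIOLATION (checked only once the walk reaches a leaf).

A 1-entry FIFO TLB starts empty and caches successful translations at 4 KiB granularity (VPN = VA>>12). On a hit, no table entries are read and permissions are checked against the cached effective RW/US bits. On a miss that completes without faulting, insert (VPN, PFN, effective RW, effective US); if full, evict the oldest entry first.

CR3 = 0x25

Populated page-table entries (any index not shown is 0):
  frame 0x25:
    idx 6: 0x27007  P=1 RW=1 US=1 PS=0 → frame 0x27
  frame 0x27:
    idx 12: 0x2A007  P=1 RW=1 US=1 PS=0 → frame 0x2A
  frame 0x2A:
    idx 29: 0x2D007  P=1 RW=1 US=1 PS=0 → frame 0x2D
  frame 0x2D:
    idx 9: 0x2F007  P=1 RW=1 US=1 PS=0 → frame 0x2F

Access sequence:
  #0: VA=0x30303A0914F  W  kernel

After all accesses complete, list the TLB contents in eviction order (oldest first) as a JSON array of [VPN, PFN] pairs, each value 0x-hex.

Trace:
#0 VA=0x30303A0914F (w,kernel):
  L0 @0x25[6] → 0x27007  P=1,RW=1,US=1,PS=0
  L1 @0x27[12] → 0x2A007  P=1,RW=1,US=1,PS=0
  L2 @0x2A[29] → 0x2D007  P=1,RW=1,US=1,PS=0
  L3 @0x2D[9] → 0x2F007  P=1,RW=1,US=1,PS=0
  ⇒ phys 0x2F14F  [4 reads]

TLB: [["0x30303A09", "0x2F"]]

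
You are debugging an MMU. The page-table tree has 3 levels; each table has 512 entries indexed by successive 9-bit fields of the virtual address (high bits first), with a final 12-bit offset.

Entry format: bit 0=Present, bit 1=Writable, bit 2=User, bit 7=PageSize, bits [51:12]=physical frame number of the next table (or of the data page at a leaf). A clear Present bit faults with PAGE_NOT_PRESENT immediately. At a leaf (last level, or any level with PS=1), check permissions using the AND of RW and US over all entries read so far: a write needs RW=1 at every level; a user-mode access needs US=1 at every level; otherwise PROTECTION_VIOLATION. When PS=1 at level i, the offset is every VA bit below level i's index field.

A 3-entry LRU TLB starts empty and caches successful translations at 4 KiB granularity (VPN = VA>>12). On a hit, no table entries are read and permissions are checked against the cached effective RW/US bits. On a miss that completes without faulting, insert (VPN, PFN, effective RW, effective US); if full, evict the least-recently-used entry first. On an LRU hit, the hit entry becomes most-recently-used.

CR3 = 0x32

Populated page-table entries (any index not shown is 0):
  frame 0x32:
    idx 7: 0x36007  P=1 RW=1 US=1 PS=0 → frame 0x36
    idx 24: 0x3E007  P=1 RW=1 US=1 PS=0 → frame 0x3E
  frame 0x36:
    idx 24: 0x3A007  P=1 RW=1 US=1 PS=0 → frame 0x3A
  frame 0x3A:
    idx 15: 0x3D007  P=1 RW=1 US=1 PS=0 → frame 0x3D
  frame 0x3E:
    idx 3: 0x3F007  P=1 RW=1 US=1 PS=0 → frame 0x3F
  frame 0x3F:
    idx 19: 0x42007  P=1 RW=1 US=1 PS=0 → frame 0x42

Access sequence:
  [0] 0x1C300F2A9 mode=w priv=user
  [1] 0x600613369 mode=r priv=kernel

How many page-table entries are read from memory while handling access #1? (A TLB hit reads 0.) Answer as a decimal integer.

Walk each access:
#0 VA=0x1C300F2A9 (w,user):
  L0 @0x32[7] → 0x36007  P=1,RW=1,US=1,PS=0
  L1 @0x36[24] → 0x3A007  P=1,RW=1,US=1,PS=0
  L2 @0x3A[15] → 0x3D007  P=1,RW=1,US=1,PS=0
  ✓ 0x3D2A9  — 3 lookups
#1 VA=0x600613369 (r,kernel):
  L0 @0x32[24] → 0x3E007  P=1,RW=1,US=1,PS=0
  L1 @0x3E[3] → 0x3F007  P=1,RW=1,US=1,PS=0
  L2 @0x3F[19] → 0x42007  P=1,RW=1,US=1,PS=0
  ✓ 0x42369  — 3 lookups

Entries read for #1: 3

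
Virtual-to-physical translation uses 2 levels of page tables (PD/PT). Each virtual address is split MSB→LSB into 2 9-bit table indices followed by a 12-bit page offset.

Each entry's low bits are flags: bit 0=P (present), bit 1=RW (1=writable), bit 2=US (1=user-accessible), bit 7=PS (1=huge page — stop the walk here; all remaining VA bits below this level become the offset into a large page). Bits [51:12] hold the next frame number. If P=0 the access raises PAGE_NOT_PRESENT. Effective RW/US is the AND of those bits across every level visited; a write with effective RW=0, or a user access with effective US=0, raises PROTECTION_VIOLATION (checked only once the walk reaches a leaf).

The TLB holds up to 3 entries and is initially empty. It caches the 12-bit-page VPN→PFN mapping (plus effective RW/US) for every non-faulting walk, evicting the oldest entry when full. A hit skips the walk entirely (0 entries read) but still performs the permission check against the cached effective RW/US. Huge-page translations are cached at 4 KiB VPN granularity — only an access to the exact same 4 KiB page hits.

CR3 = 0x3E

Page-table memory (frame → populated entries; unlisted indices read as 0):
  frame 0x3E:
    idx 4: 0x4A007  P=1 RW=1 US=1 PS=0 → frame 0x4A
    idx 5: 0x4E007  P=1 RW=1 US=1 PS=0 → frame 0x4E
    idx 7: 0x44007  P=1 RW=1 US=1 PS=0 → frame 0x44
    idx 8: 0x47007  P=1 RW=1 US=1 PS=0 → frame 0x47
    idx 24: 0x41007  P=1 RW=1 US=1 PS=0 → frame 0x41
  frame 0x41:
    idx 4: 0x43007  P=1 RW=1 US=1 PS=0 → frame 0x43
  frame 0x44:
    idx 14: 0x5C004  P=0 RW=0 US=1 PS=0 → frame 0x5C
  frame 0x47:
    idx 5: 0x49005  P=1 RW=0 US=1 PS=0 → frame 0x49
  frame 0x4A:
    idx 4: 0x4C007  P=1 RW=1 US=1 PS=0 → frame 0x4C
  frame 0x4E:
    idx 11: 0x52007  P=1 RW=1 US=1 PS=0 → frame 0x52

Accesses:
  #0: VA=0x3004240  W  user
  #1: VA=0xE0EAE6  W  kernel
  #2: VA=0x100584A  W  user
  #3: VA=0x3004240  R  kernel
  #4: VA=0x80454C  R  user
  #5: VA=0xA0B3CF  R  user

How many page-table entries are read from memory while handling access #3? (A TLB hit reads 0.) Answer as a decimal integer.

Trace:
#0 VA=0x3004240 (w,user):
  lvl0: tbl 0x3E, slot 24 ⇒ 0x41007 (P1/RW1/US1/PS0)
  lvl1: tbl 0x41, slot 4 ⇒ 0x43007 (P1/RW1/US1/PS0)
  ⇒ phys 0x43240  [2 reads]
#1 VA=0xE0EAE6 (w,kernel):
  lvl0: tbl 0x3E, slot 7 ⇒ 0x44007 (P1/RW1/US1/PS0)
  lvl1: tbl 0x44, slot 14 ⇒ 0x5C004 (P0/RW0/US1/PS0)
  → PAGE_NOT_PRESENT  (2 entries read)
#2 VA=0x100584A (w,user):
  lvl0: tbl 0x3E, slot 8 ⇒ 0x47007 (P1/RW1/US1/PS0)
  lvl1: tbl 0x47, slot 5 ⇒ 0x49005 (P1/RW0/US1/PS0)
  → PROTECTION_VIOLATION  (2 entries read)
#3 VA=0x3004240 (r,kernel):
  TLB hit vpn=0x3004 → PA=0x43240
#4 VA=0x80454C (r,user):
  lvl0: tbl 0x3E, slot 4 ⇒ 0x4A007 (P1/RW1/US1/PS0)
  lvl1: tbl 0x4A, slot 4 ⇒ 0x4C007 (P1/RW1/US1/PS0)
  ⇒ phys 0x4C54C  [2 reads]
#5 VA=0xA0B3CF (r,user):
  lvl0: tbl 0x3E, slot 5 ⇒ 0x4E007 (P1/RW1/US1/PS0)
  lvl1: tbl 0x4E, slot 11 ⇒ 0x52007 (P1/RW1/US1/PS0)
  ⇒ phys 0x523CF  [2 reads]

Entries read for #3: 0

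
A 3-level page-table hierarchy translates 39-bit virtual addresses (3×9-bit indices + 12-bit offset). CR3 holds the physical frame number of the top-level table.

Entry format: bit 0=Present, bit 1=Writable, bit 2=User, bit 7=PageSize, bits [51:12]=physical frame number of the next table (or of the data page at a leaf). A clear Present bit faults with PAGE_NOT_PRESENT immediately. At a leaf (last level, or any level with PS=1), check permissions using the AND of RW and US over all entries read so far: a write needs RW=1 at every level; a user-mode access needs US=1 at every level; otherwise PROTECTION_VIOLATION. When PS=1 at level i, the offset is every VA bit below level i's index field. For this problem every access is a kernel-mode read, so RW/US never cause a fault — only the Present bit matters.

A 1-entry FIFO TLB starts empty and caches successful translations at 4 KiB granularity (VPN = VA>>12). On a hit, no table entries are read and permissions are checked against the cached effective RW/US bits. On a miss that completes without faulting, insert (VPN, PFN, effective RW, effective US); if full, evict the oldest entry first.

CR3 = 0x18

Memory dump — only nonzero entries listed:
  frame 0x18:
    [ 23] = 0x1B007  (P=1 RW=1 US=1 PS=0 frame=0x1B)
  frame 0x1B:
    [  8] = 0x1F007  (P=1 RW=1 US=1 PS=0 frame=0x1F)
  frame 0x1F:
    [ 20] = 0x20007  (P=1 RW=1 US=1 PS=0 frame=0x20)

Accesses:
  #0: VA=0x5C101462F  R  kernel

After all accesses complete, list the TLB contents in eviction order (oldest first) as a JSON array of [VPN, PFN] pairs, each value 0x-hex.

Per-access translation:
#0 VA=0x5C101462F (r,kernel):
  lvl0: tbl 0x18, slot 23 ⇒ 0x1B007 (P1/RW1/US1/PS0)
  lvl1: tbl 0x1B, slot 8 ⇒ 0x1F007 (P1/RW1/US1/PS0)
  lvl2: tbl 0x1F, slot 20 ⇒ 0x20007 (P1/RW1/US1/PS0)
  ✓ 0x2062F  — 3 lookups

TLB: [["0x5C1014", "0x20"]]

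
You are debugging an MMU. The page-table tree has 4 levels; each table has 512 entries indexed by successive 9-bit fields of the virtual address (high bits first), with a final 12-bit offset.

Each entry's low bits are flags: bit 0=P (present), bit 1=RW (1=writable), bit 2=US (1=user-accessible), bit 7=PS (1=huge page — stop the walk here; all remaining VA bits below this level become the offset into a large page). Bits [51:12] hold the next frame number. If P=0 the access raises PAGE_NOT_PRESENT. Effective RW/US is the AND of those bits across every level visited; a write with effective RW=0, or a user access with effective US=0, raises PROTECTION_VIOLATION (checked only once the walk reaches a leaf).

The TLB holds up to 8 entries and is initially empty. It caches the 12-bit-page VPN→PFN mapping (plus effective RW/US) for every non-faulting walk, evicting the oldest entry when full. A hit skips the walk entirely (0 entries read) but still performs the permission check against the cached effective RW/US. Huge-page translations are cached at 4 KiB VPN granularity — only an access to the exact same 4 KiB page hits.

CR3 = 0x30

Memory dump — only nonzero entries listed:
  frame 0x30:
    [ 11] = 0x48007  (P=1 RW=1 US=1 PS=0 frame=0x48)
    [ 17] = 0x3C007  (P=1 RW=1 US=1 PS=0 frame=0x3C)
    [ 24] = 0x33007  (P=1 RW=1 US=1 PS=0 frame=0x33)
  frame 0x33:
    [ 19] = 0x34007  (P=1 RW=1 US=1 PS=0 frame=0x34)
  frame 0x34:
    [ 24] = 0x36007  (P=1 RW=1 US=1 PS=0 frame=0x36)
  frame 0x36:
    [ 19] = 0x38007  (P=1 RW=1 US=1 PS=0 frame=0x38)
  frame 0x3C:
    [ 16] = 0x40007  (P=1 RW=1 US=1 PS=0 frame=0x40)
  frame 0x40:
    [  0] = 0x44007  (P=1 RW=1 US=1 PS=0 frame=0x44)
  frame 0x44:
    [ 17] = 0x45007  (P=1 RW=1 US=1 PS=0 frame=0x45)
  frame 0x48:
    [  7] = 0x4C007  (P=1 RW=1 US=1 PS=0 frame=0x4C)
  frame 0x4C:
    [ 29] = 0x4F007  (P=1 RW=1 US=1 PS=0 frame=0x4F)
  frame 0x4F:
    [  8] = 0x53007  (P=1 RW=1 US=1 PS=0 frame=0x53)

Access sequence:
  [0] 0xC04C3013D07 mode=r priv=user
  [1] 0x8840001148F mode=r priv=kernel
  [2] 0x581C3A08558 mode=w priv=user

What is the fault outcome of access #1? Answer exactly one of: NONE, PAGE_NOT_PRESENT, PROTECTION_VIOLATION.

Per-access translation:
#0 VA=0xC04C3013D07 (r,user):
  L0: frame=0x30 idx=24 entry=0x33007 [P=1 RW=1 US=1 PS=0]
  L1: frame=0x33 idx=19 entry=0x34007 [P=1 RW=1 US=1 PS=0]
  L2: frame=0x34 idx=24 entry=0x36007 [P=1 RW=1 US=1 PS=0]
  L3: frame=0x36 idx=19 entry=0x38007 [P=1 RW=1 US=1 PS=0]
  ⇒ phys 0x38D07  [4 reads]
#1 VA=0x8840001148F (r,kernel):
  L0: frame=0x30 idx=17 entry=0x3C007 [P=1 RW=1 US=1 PS=0]
  L1: frame=0x3C idx=16 entry=0x40007 [P=1 RW=1 US=1 PS=0]
  L2: frame=0x40 idx=0 entry=0x44007 [P=1 RW=1 US=1 PS=0]
  L3: frame=0x44 idx=17 entry=0x45007 [P=1 RW=1 US=1 PS=0]
  ⇒ phys 0x4548F  [4 reads]
#2 VA=0x581C3A08558 (w,user):
  L0: frame=0x30 idx=11 entry=0x48007 [P=1 RW=1 US=1 PS=0]
  L1: frame=0x48 idx=7 entry=0x4C007 [P=1 RW=1 US=1 PS=0]
  L2: frame=0x4C idx=29 entry=0x4F007 [P=1 RW=1 US=1 PS=0]
  L3: frame=0x4F idx=8 entry=0x53007 [P=1 RW=1 US=1 PS=0]
  ⇒ phys 0x53558  [4 reads]

Access #1 fault: NONE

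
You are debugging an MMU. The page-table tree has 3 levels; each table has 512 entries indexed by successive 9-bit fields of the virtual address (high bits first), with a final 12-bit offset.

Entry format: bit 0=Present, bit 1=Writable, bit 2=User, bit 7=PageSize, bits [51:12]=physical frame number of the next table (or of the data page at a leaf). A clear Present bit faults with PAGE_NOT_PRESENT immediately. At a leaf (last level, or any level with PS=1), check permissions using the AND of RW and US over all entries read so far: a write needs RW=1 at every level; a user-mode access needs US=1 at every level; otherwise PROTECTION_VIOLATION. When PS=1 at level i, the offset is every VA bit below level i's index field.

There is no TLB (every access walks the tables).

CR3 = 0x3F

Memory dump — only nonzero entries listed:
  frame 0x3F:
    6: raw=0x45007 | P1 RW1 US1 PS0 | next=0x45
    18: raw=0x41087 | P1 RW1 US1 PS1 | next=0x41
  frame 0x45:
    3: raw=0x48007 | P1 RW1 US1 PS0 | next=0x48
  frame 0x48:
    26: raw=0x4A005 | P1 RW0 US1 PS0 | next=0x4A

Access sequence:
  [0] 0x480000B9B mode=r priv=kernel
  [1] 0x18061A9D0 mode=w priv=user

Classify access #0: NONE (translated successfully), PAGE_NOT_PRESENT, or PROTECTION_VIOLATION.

Per-access translation:
#0 VA=0x480000B9B (r,kernel):
  lvl0: tbl 0x3F, slot 18 ⇒ 0x41087 (P1/RW1/US1/PS1)
  ⇒ phys 0x41B9B (huge @L0)  [1 reads]
#1 VA=0x18061A9D0 (w,user):
  lvl0: tbl 0x3F, slot 6 ⇒ 0x45007 (P1/RW1/US1/PS0)
  lvl1: tbl 0x45, slot 3 ⇒ 0x48007 (P1/RW1/US1/PS0)
  lvl2: tbl 0x48, slot 26 ⇒ 0x4A005 (P1/RW0/US1/PS0)
  → PROTECTION_VIOLATION  (3 entries read)

Access #0 fault: NONE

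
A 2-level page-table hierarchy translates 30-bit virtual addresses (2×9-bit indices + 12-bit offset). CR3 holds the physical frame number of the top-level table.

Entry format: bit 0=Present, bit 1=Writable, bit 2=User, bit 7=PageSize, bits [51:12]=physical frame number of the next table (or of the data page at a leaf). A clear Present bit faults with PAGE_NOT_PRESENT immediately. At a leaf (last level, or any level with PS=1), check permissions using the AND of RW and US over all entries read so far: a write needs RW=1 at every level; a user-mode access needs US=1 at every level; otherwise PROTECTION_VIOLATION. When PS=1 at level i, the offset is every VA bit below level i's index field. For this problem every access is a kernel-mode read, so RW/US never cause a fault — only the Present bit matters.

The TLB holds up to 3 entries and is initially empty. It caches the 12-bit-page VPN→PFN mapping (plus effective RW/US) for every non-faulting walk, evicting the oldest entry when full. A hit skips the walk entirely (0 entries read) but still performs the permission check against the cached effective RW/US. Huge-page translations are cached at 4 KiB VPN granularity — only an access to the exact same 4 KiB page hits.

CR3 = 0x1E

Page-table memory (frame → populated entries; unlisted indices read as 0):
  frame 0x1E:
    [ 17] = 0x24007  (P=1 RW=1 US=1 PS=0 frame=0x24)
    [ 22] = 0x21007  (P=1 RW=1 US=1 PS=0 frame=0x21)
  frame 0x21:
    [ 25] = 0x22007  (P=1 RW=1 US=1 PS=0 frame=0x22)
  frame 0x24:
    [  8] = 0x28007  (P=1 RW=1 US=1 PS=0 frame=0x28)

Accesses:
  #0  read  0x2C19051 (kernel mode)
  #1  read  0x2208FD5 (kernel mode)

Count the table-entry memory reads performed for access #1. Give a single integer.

Per-access translation:
#0 VA=0x2C19051 (r,kernel):
  lvl0: tbl 0x1E, slot 22 ⇒ 0x21007 (P1/RW1/US1/PS0)
  lvl1: tbl 0x21, slot 25 ⇒ 0x22007 (P1/RW1/US1/PS0)
  ✓ 0x22051  — 2 lookups
#1 VA=0x2208FD5 (r,kernel):
  lvl0: tbl 0x1E, slot 17 ⇒ 0x24007 (P1/RW1/US1/PS0)
  lvl1: tbl 0x24, slot 8 ⇒ 0x28007 (P1/RW1/US1/PS0)
  ✓ 0x28FD5  — 2 lookups

Entries read for #1: 2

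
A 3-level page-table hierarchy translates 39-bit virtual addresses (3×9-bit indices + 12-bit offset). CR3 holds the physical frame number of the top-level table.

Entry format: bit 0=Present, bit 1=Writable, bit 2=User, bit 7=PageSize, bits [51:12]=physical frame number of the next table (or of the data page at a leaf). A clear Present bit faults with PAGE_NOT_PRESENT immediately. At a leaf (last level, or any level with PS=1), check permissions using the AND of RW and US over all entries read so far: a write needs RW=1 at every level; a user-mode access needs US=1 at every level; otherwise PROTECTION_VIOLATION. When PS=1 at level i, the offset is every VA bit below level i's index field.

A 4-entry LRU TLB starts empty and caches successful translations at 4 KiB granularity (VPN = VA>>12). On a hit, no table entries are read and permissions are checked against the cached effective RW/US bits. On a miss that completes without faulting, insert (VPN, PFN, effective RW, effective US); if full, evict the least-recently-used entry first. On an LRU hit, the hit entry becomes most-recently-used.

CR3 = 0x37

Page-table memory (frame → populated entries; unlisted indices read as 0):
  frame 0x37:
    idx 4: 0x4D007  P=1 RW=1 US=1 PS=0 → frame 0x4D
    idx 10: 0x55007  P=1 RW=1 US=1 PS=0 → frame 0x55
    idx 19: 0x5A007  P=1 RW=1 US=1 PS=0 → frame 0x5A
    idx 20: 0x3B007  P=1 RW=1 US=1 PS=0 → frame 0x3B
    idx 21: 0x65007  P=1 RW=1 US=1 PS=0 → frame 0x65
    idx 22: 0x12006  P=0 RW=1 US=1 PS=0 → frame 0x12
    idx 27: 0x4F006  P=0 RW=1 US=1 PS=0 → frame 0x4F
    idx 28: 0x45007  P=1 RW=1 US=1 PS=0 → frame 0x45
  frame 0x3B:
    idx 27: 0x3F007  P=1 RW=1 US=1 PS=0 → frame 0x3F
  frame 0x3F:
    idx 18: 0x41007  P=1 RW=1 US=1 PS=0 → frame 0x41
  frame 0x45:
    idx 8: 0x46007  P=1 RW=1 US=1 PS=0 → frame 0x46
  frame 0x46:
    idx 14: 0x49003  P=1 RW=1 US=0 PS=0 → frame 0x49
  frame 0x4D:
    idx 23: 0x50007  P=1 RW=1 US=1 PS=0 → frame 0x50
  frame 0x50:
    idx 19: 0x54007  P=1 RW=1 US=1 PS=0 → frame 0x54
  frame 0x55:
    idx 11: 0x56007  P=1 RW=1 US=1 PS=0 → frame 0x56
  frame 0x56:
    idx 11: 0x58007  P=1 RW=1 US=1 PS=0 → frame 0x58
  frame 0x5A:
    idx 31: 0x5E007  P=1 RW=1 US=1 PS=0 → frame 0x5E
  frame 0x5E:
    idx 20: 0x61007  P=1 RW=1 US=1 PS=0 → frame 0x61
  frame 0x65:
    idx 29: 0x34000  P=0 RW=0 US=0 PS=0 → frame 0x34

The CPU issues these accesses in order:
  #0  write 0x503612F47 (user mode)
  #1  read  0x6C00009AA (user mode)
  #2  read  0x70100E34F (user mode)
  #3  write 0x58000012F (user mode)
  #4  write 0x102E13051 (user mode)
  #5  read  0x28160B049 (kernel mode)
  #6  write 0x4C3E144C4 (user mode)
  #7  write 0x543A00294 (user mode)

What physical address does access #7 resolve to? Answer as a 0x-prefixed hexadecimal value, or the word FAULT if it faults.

Per-access translation:
#0 VA=0x503612F47 (w,user):
  L0: frame=0x37 idx=20 entry=0x3B007 [P=1 RW=1 US=1 PS=0]
  L1: frame=0x3B idx=27 entry=0x3F007 [P=1 RW=1 US=1 PS=0]
  L2: frame=0x3F idx=18 entry=0x41007 [P=1 RW=1 US=1 PS=0]
  ⇒ phys 0x41F47  [3 reads]
#1 VA=0x6C00009AA (r,user):
  L0: frame=0x37 idx=27 entry=0x4F006 [P=0 RW=1 US=1 PS=0]
  ⇒ fault: PAGE_NOT_PRESENT  — 1 lookups
#2 VA=0x70100E34F (r,user):
  L0: frame=0x37 idx=28 entry=0x45007 [P=1 RW=1 US=1 PS=0]
  L1: frame=0x45 idx=8 entry=0x46007 [P=1 RW=1 US=1 PS=0]
  L2: frame=0x46 idx=14 entry=0x49003 [P=1 RW=1 US=0 PS=0]
  ⇒ fault: PROTECTION_VIOLATION  — 3 lookups
#3 VA=0x58000012F (w,user):
  L0: frame=0x37 idx=22 entry=0x12006 [P=0 RW=1 US=1 PS=0]
  ⇒ fault: PAGE_NOT_PRESENT  — 1 lookups
#4 VA=0x102E13051 (w,user):
  L0: frame=0x37 idx=4 entry=0x4D007 [P=1 RW=1 US=1 PS=0]
  L1: frame=0x4D idx=23 entry=0x50007 [P=1 RW=1 US=1 PS=0]
  L2: frame=0x50 idx=19 entry=0x54007 [P=1 RW=1 US=1 PS=0]
  ⇒ phys 0x54051  [3 reads]
#5 VA=0x28160B049 (r,kernel):
  L0: frame=0x37 idx=10 entry=0x55007 [P=1 RW=1 US=1 PS=0]
  L1: frame=0x55 idx=11 entry=0x56007 [P=1 RW=1 US=1 PS=0]
  L2: frame=0x56 idx=11 entry=0x58007 [P=1 RW=1 US=1 PS=0]
  ⇒ phys 0x58049  [3 reads]
#6 VA=0x4C3E144C4 (w,user):
  L0: frame=0x37 idx=19 entry=0x5A007 [P=1 RW=1 US=1 PS=0]
  L1: frame=0x5A idx=31 entry=0x5E007 [P=1 RW=1 US=1 PS=0]
  L2: frame=0x5E idx=20 entry=0x61007 [P=1 RW=1 US=1 PS=0]
  ⇒ phys 0x614C4  [3 reads]
#7 VA=0x543A00294 (w,user):
  L0: frame=0x37 idx=21 entry=0x65007 [P=1 RW=1 US=1 PS=0]
  L1: frame=0x65 idx=29 entry=0x34000 [P=0 RW=0 US=0 PS=0]
  ⇒ fault: PAGE_NOT_PRESENT  — 2 lookups

Access #7 PA: FAULT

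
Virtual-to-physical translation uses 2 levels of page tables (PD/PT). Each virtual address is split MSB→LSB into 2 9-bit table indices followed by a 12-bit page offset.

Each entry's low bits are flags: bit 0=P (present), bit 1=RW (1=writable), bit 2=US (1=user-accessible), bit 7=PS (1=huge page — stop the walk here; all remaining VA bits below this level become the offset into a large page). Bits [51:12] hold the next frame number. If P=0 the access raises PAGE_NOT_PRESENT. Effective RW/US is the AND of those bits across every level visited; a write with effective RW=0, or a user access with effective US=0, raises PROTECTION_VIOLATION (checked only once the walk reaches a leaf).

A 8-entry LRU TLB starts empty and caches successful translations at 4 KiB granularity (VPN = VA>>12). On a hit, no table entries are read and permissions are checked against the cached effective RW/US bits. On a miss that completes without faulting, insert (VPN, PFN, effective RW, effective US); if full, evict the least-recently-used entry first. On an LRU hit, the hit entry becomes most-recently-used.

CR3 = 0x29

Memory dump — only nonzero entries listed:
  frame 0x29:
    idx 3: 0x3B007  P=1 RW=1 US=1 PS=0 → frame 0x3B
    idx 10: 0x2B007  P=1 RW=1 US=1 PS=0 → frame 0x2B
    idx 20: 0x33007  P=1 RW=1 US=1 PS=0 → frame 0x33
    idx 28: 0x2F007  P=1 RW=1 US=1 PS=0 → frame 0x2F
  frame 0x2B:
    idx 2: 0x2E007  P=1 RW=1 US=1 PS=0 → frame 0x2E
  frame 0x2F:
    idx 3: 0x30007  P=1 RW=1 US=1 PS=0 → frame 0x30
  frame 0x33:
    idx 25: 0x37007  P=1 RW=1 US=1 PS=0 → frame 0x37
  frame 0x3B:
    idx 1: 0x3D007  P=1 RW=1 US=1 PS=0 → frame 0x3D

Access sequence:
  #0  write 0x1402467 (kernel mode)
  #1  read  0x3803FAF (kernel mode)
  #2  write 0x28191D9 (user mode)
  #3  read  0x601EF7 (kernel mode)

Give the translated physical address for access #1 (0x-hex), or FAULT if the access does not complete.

Trace:
#0 VA=0x1402467 (w,kernel):
  lvl0: tbl 0x29, slot 10 ⇒ 0x2B007 (P1/RW1/US1/PS0)
  lvl1: tbl 0x2B, slot 2 ⇒ 0x2E007 (P1/RW1/US1/PS0)
  ⇒ phys 0x2E467  [2 reads]
#1 VA=0x3803FAF (r,kernel):
  lvl0: tbl 0x29, slot 28 ⇒ 0x2F007 (P1/RW1/US1/PS0)
  lvl1: tbl 0x2F, slot 3 ⇒ 0x30007 (P1/RW1/US1/PS0)
  ⇒ phys 0x30FAF  [2 reads]
#2 VA=0x28191D9 (w,user):
  lvl0: tbl 0x29, slot 20 ⇒ 0x33007 (P1/RW1/US1/PS0)
  lvl1: tbl 0x33, slot 25 ⇒ 0x37007 (P1/RW1/US1/PS0)
  ⇒ phys 0x371D9  [2 reads]
#3 VA=0x601EF7 (r,kernel):
  lvl0: tbl 0x29, slot 3 ⇒ 0x3B007 (P1/RW1/US1/PS0)
  lvl1: tbl 0x3B, slot 1 ⇒ 0x3D007 (P1/RW1/US1/PS0)
  ⇒ phys 0x3DEF7  [2 reads]

Access #1 PA: 0x30FAF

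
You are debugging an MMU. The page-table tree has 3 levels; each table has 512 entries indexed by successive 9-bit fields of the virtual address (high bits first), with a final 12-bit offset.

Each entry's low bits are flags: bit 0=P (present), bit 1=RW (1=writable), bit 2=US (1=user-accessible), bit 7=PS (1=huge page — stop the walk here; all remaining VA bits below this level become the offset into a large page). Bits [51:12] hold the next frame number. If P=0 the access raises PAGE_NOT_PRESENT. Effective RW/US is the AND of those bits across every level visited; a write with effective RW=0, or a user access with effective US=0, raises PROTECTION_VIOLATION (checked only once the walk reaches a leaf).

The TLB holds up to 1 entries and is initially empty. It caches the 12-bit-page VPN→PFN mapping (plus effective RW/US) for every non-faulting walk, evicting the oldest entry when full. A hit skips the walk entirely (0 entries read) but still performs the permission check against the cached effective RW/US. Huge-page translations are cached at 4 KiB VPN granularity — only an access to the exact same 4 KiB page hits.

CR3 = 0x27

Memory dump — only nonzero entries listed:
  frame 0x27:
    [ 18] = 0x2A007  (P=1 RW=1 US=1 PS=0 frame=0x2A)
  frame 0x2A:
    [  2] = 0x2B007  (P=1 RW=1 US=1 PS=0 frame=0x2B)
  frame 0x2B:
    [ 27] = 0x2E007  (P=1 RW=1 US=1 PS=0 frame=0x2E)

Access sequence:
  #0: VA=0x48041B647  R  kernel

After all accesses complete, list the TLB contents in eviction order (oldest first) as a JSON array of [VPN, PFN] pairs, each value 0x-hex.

Walk each access:
#0 VA=0x48041B647 (r,kernel):
  L0 @0x27[18] → 0x2A007  P=1,RW=1,US=1,PS=0
  L1 @0x2A[2] → 0x2B007  P=1,RW=1,US=1,PS=0
  L2 @0x2B[27] → 0x2E007  P=1,RW=1,US=1,PS=0
  ✓ 0x2E647  — 3 lookups

TLB: [["0x48041B", "0x2E"]]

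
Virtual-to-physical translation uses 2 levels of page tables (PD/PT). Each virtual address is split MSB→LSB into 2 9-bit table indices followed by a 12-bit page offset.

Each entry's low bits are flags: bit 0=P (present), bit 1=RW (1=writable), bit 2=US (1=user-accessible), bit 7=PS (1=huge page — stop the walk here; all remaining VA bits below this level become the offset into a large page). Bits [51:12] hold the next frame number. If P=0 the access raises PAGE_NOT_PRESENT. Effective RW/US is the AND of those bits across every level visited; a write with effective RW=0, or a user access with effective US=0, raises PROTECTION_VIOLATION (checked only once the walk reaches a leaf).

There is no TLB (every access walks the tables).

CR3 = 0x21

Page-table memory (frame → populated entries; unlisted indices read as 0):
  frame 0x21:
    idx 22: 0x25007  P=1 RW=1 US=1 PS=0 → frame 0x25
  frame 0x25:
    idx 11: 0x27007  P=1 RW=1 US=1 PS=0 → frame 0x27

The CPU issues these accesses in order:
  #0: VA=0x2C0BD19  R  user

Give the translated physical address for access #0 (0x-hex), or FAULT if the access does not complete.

Trace:
#0 VA=0x2C0BD19 (r,user):
  lvl0: tbl 0x21, slot 22 ⇒ 0x25007 (P1/RW1/US1/PS0)
  lvl1: tbl 0x25, slot 11 ⇒ 0x27007 (P1/RW1/US1/PS0)
  → PA=0x27D19  (2 entries read)

Access #0 PA: 0x27D19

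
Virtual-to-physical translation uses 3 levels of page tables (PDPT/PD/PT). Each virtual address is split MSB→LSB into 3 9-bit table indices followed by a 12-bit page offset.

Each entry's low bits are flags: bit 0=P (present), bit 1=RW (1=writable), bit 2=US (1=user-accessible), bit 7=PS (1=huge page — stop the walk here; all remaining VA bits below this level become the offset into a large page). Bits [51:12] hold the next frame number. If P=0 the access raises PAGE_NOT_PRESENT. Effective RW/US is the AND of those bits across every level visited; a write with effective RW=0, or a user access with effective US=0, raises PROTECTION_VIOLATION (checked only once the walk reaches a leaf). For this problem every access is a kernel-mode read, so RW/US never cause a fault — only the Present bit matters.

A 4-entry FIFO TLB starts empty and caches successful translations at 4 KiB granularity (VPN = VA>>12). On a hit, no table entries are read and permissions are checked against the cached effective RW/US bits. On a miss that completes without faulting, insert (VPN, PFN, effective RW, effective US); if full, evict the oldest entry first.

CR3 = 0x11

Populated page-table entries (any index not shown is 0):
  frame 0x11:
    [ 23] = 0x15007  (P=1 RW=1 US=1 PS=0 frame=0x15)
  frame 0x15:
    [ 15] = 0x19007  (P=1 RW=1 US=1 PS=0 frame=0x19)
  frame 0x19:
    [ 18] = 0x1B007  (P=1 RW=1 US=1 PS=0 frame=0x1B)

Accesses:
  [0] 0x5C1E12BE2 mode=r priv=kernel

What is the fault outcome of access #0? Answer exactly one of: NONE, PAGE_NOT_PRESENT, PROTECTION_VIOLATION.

Walk each access:
#0 VA=0x5C1E12BE2 (r,kernel):
  [0] read 0x11 idx=23: raw=0x15007 flags P=1 W=1 U=1 S=0
  [1] read 0x15 idx=15: raw=0x19007 flags P=1 W=1 U=1 S=0
  [2] read 0x19 idx=18: raw=0x1B007 flags P=1 W=1 U=1 S=0
  ⇒ phys 0x1BBE2  [3 reads]

Access #0 fault: NONE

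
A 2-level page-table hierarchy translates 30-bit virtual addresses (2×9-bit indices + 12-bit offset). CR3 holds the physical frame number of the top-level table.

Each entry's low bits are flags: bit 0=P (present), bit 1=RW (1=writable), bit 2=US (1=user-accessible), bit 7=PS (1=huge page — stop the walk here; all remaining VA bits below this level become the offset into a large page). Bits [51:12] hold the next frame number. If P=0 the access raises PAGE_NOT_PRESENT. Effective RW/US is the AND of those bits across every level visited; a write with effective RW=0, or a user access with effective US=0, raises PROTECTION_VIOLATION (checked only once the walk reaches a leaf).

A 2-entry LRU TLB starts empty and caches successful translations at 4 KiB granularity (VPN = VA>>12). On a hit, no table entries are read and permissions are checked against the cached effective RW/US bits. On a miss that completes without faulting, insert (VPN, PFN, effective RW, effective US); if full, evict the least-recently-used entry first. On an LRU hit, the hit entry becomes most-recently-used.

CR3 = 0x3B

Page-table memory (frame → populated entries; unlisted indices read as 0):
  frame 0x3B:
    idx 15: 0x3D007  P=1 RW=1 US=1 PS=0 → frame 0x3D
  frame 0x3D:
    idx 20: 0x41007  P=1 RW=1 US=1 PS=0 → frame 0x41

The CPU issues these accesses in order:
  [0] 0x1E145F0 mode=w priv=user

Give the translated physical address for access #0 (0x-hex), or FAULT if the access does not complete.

Walk each access:
#0 VA=0x1E145F0 (w,user):
  [0] read 0x3B idx=15: raw=0x3D007 flags P=1 W=1 U=1 S=0
  [1] read 0x3D idx=20: raw=0x41007 flags P=1 W=1 U=1 S=0
  ⇒ phys 0x415F0  [2 reads]

Access #0 PA: 0x415F0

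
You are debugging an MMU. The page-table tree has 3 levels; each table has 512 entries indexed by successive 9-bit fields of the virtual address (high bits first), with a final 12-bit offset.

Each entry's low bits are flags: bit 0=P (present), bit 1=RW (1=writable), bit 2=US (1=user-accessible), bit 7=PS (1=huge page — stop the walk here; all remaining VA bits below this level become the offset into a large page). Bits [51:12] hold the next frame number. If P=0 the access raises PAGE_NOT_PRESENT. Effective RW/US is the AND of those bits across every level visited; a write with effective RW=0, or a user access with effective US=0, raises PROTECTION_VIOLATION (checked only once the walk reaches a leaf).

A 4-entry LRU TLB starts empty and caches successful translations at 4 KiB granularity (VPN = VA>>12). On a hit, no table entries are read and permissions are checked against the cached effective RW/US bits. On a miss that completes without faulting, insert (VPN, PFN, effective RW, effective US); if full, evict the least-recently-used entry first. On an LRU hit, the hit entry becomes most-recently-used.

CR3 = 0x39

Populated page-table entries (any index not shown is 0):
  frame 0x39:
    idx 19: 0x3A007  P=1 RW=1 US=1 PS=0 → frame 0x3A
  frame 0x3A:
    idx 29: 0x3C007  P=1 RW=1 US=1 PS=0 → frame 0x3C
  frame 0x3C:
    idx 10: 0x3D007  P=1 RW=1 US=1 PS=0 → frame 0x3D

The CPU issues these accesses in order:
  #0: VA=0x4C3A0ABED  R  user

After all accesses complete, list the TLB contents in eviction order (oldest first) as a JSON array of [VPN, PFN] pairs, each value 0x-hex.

Trace:
#0 VA=0x4C3A0ABED (r,user):
  L0: frame=0x39 idx=19 entry=0x3A007 [P=1 RW=1 US=1 PS=0]
  L1: frame=0x3A idx=29 entry=0x3C007 [P=1 RW=1 US=1 PS=0]
  L2: frame=0x3C idx=10 entry=0x3D007 [P=1 RW=1 US=1 PS=0]
  ✓ 0x3DBED  — 3 lookups

TLB: [["0x4C3A0A", "0x3D"]]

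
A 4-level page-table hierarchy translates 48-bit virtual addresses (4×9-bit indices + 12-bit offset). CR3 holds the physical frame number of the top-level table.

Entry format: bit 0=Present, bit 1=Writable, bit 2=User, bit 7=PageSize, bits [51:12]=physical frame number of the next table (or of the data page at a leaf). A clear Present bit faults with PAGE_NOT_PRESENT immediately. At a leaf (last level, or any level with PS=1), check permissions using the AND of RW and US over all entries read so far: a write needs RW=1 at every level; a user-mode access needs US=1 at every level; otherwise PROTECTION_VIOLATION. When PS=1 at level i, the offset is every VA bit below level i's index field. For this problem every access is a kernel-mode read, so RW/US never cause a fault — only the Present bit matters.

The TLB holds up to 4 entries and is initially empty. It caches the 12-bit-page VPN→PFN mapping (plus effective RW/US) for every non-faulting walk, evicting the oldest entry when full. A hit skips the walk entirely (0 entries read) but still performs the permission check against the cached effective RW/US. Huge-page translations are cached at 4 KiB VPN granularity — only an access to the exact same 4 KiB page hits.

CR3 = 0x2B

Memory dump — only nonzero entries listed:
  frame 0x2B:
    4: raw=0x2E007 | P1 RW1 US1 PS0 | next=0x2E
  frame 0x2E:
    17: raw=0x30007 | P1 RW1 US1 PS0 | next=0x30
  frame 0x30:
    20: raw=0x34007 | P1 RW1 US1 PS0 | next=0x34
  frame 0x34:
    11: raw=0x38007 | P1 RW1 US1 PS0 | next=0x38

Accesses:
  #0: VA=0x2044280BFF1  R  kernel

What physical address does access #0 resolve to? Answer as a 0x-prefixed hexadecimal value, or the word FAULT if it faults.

Trace:
#0 VA=0x2044280BFF1 (r,kernel):
  [0] read 0x2B idx=4: raw=0x2E007 flags P=1 W=1 U=1 S=0
  [1] read 0x2E idx=17: raw=0x30007 flags P=1 W=1 U=1 S=0
  [2] read 0x30 idx=20: raw=0x34007 flags P=1 W=1 U=1 S=0
  [3] read 0x34 idx=11: raw=0x38007 flags P=1 W=1 U=1 S=0
  ⇒ phys 0x38FF1  [4 reads]

Access #0 PA: 0x38FF1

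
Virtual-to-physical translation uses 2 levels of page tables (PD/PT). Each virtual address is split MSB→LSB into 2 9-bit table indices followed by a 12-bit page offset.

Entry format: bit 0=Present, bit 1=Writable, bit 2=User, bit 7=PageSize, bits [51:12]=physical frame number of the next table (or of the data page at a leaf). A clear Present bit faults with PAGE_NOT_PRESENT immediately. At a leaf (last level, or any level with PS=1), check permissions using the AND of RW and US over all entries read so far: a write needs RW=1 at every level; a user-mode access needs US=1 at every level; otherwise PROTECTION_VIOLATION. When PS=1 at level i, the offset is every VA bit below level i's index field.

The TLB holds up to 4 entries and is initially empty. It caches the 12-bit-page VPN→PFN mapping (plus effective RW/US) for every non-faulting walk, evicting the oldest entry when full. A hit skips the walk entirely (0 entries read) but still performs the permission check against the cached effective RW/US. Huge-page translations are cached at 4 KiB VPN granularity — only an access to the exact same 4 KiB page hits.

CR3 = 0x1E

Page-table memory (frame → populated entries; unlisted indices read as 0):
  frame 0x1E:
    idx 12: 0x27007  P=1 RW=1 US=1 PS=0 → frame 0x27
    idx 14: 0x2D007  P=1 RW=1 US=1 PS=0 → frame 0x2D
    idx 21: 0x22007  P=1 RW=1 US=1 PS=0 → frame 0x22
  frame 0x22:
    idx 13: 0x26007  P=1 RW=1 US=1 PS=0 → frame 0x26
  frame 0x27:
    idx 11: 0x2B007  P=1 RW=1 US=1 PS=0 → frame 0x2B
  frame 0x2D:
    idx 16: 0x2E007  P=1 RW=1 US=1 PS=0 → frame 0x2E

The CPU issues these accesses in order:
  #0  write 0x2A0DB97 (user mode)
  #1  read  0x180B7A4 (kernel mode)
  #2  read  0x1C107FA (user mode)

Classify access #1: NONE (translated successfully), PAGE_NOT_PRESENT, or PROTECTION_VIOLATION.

Walk each access:
#0 VA=0x2A0DB97 (w,user):
  lvl0: tbl 0x1E, slot 21 ⇒ 0x22007 (P1/RW1/US1/PS0)
  lvl1: tbl 0x22, slot 13 ⇒ 0x26007 (P1/RW1/US1/PS0)
  ✓ 0x26B97  — 2 lookups
#1 VA=0x180B7A4 (r,kernel):
  lvl0: tbl 0x1E, slot 12 ⇒ 0x27007 (P1/RW1/US1/PS0)
  lvl1: tbl 0x27, slot 11 ⇒ 0x2B007 (P1/RW1/US1/PS0)
  ✓ 0x2B7A4  — 2 lookups
#2 VA=0x1C107FA (r,user):
  lvl0: tbl 0x1E, slot 14 ⇒ 0x2D007 (P1/RW1/US1/PS0)
  lvl1: tbl 0x2D, slot 16 ⇒ 0x2E007 (P1/RW1/US1/PS0)
  ✓ 0x2E7FA  — 2 lookups

Access #1 fault: NONE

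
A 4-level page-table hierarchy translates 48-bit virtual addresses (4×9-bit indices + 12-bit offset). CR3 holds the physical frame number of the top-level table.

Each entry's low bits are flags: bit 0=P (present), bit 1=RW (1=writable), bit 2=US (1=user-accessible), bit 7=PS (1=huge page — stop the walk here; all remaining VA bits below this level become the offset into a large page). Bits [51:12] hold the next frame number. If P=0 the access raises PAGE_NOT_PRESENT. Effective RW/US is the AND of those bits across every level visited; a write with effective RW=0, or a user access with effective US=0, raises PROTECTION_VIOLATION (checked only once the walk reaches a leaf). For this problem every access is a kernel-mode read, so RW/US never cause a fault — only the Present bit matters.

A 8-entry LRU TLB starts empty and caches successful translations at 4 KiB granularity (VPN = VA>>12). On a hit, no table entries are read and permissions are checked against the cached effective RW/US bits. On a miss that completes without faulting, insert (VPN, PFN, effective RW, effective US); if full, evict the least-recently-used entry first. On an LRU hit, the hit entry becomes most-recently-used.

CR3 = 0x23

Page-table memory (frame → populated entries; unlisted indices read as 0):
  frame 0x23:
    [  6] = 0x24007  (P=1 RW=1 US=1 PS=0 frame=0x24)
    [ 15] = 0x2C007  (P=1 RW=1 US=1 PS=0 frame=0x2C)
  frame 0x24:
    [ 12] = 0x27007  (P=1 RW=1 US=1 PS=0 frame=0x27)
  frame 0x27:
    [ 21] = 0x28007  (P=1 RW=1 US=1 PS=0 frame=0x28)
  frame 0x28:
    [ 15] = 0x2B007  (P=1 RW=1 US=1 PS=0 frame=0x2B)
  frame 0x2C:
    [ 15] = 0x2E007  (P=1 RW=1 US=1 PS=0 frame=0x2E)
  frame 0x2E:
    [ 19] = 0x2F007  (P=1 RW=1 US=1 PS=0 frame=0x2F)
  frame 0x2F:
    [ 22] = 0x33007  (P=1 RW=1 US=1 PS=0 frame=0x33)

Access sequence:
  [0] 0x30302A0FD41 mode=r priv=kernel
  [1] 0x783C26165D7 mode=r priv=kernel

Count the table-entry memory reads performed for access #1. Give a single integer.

Trace:
#0 VA=0x30302A0FD41 (r,kernel):
  L0 @0x23[6] → 0x24007  P=1,RW=1,US=1,PS=0
  L1 @0x24[12] → 0x27007  P=1,RW=1,US=1,PS=0
  L2 @0x27[21] → 0x28007  P=1,RW=1,US=1,PS=0
  L3 @0x28[15] → 0x2B007  P=1,RW=1,US=1,PS=0
  ⇒ phys 0x2BD41  [4 reads]
#1 VA=0x783C26165D7 (r,kernel):
  L0 @0x23[15] → 0x2C007  P=1,RW=1,US=1,PS=0
  L1 @0x2C[15] → 0x2E007  P=1,RW=1,US=1,PS=0
  L2 @0x2E[19] → 0x2F007  P=1,RW=1,US=1,PS=0
  L3 @0x2F[22] → 0x33007  P=1,RW=1,US=1,PS=0
  ⇒ phys 0x335D7  [4 reads]

Entries read for #1: 4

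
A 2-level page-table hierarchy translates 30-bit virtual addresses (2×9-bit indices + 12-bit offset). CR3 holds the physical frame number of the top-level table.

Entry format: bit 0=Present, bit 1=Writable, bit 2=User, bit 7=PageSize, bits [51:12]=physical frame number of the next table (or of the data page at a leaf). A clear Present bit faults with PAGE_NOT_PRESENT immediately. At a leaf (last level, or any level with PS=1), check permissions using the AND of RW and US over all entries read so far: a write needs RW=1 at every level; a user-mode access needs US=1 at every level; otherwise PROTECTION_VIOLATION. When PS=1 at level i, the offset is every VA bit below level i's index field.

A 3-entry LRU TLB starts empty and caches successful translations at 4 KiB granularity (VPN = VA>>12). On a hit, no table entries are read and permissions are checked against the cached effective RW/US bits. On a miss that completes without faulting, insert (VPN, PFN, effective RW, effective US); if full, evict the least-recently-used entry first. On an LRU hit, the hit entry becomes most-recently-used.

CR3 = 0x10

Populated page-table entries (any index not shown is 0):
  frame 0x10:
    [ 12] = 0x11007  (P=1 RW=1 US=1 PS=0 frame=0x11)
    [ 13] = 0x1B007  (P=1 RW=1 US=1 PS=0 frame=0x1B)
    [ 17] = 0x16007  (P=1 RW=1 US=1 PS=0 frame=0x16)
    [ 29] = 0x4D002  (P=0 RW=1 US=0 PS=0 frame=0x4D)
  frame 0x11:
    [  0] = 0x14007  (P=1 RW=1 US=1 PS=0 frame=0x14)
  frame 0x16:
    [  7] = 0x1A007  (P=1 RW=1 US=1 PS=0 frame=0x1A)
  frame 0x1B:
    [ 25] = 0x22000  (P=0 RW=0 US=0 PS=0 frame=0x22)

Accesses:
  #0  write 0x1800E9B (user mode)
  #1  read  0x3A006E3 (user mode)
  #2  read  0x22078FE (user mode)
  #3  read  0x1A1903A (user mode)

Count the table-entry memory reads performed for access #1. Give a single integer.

Per-access translation:
#0 VA=0x1800E9B (w,user):
  L0: frame=0x10 idx=12 entry=0x11007 [P=1 RW=1 US=1 PS=0]
  L1: frame=0x11 idx=0 entry=0x14007 [P=1 RW=1 US=1 PS=0]
  ⇒ phys 0x14E9B  [2 reads]
#1 VA=0x3A006E3 (r,user):
  L0: frame=0x10 idx=29 entry=0x4D002 [P=0 RW=1 US=0 PS=0]
  ⇒ fault: PAGE_NOT_PRESENT  — 1 lookups
#2 VA=0x22078FE (r,user):
  L0: frame=0x10 idx=17 entry=0x16007 [P=1 RW=1 US=1 PS=0]
  L1: frame=0x16 idx=7 entry=0x1A007 [P=1 RW=1 US=1 PS=0]
  ⇒ phys 0x1A8FE  [2 reads]
#3 VA=0x1A1903A (r,user):
  L0: frame=0x10 idx=13 entry=0x1B007 [P=1 RW=1 US=1 PS=0]
  L1: frame=0x1B idx=25 entry=0x22000 [P=0 RW=0 US=0 PS=0]
  ⇒ fault: PAGE_NOT_PRESENT  — 2 lookups

Entries read for #1: 1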